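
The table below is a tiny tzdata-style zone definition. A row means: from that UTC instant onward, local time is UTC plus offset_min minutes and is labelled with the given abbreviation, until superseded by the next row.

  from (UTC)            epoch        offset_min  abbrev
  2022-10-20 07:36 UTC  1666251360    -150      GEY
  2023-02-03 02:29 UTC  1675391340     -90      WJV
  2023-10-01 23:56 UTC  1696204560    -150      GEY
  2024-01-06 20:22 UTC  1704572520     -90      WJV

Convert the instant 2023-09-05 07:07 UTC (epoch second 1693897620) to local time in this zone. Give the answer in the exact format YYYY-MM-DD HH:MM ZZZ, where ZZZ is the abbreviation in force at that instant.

Query: 2023-09-05 07:07 UTC
Rule 2/4 (WJV, -01:30): 2023-02-03 02:29 UTC ≤ query < 2023-10-01 23:56 UTC
7·60 + 7 - 90 = 337 min
337 = 0·1440 + 337; 337 = 5·60 + 37 → 05:37, same day
→ 2023-09-05 05:37 WJV

2023-09-05 05:37 WJV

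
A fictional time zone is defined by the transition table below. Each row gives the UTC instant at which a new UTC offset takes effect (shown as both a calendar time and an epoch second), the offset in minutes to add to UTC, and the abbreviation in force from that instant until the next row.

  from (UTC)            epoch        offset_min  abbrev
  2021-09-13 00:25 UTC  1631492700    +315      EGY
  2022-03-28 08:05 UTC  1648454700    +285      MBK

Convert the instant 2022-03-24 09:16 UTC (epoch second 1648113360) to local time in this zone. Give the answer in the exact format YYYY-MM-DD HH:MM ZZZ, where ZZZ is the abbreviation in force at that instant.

2022-03-24 14:31 EGY

Query: 2022-03-24 09:16 UTC
Rule 1/2 (EGY, +05:15): 2021-09-13 00:25 UTC ≤ query < 2022-03-28 08:05 UTC
9·60 + 16 + 315 = 871 min
871 = 0·1440 + 871; 871 = 14·60 + 31 → 14:31, same day
→ 2022-03-24 14:31 EGY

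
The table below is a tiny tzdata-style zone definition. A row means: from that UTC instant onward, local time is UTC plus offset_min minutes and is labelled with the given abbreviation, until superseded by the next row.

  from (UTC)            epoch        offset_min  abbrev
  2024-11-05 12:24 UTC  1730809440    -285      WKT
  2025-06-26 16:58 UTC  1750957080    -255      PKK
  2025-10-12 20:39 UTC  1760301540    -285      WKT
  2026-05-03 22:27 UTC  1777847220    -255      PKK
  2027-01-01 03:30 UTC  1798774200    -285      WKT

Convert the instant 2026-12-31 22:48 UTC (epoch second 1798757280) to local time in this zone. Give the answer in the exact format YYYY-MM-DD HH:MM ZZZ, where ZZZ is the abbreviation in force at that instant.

Query: 2026-12-31 22:48 UTC
Rule 4/5 (PKK, -04:15): 2026-05-03 22:27 UTC ≤ query < 2027-01-01 03:30 UTC
22·60 + 48 - 255 = 1113 min
1113 = 0·1440 + 1113; 1113 = 18·60 + 33 → 18:33, same day
→ 2026-12-31 18:33 PKK

2026-12-31 18:33 PKK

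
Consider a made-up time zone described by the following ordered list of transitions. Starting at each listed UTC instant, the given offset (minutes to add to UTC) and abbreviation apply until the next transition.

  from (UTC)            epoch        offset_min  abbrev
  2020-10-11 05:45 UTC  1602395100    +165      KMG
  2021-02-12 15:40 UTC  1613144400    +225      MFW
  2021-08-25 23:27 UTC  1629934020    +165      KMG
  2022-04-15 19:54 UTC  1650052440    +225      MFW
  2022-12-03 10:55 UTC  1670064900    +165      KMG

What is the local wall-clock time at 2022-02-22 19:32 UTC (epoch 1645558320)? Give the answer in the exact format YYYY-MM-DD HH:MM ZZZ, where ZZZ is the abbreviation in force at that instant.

Query: 2022-02-22 19:32 UTC
Rule 3/5 (KMG, +02:45): 2021-08-25 23:27 UTC ≤ query < 2022-04-15 19:54 UTC
19·60 + 32 + 165 = 1337 min
1337 = 0·1440 + 1337; 1337 = 22·60 + 17 → 22:17, same day
→ 2022-02-22 22:17 KMG

2022-02-22 22:17 KMG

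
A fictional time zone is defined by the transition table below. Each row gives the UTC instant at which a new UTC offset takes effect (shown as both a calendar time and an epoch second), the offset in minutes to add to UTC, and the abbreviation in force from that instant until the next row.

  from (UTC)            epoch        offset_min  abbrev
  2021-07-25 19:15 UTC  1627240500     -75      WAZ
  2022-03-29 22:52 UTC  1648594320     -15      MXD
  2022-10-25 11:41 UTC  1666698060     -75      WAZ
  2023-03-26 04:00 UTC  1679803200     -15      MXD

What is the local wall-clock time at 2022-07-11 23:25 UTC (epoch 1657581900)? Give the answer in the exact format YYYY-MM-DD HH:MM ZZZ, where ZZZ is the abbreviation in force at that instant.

2022-07-11 23:10 MXD

Query: 2022-07-11 23:25 UTC
Rule 2/4 (MXD, -00:15): 2022-03-29 22:52 UTC ≤ query < 2022-10-25 11:41 UTC
23·60 + 25 - 15 = 1390 min
1390 = 0·1440 + 1390; 1390 = 23·60 + 10 → 23:10, same day
→ 2022-07-11 23:10 MXD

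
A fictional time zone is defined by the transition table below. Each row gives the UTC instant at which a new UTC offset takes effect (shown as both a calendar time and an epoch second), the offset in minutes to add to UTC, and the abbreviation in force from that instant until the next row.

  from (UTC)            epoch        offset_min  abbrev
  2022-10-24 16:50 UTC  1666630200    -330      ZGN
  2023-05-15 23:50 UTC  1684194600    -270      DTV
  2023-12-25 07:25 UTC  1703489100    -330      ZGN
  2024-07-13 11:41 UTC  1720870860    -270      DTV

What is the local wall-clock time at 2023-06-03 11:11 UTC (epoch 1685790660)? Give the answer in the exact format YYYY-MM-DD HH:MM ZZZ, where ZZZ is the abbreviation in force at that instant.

Query: 2023-06-03 11:11 UTC
Rule 2/4 (DTV, -04:30): 2023-05-15 23:50 UTC ≤ query < 2023-12-25 07:25 UTC
11·60 + 11 - 270 = 401 min
401 = 0·1440 + 401; 401 = 6·60 + 41 → 06:41, same day
→ 2023-06-03 06:41 DTV

2023-06-03 06:41 DTV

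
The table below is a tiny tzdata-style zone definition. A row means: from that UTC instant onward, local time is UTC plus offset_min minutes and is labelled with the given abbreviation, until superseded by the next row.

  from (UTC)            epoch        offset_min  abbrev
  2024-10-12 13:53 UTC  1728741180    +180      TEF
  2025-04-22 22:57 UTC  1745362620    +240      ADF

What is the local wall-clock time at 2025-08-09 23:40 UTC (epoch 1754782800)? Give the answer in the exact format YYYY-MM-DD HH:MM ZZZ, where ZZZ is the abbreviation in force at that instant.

2025-08-10 03:40 ADF

Query: 2025-08-09 23:40 UTC
Rule 2/2 (ADF, +04:00): 2025-04-22 22:57 UTC ≤ query < +∞
23·60 + 40 + 240 = 1660 min
1660 = 1·1440 + 220; 220 = 3·60 + 40 → 03:40, 2025-08-09 + 1 day = 2025-08-10
→ 2025-08-10 03:40 ADF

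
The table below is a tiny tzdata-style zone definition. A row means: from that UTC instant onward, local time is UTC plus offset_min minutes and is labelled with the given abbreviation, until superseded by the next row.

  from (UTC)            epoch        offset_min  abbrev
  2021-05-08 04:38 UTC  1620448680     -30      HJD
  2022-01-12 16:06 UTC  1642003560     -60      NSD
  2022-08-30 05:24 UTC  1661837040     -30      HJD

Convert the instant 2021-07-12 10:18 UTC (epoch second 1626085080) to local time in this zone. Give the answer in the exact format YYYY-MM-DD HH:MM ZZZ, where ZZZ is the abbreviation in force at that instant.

2021-07-12 09:48 HJD

Query: 2021-07-12 10:18 UTC
Rule 1/3 (HJD, -00:30): 2021-05-08 04:38 UTC ≤ query < 2022-01-12 16:06 UTC
10·60 + 18 - 30 = 588 min
588 = 0·1440 + 588; 588 = 9·60 + 48 → 09:48, same day
→ 2021-07-12 09:48 HJD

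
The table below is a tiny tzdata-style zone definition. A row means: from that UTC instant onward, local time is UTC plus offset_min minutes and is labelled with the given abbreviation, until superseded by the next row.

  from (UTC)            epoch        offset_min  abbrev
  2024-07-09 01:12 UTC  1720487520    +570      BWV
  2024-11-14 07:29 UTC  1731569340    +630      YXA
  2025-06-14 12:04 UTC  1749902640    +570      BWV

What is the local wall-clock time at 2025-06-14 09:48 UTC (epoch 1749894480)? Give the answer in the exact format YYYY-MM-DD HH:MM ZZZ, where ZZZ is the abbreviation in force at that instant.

Query: 2025-06-14 09:48 UTC
Rule 2/3 (YXA, +10:30): 2024-11-14 07:29 UTC ≤ query < 2025-06-14 12:04 UTC
9·60 + 48 + 630 = 1218 min
1218 = 0·1440 + 1218; 1218 = 20·60 + 18 → 20:18, same day
→ 2025-06-14 20:18 YXA

2025-06-14 20:18 YXA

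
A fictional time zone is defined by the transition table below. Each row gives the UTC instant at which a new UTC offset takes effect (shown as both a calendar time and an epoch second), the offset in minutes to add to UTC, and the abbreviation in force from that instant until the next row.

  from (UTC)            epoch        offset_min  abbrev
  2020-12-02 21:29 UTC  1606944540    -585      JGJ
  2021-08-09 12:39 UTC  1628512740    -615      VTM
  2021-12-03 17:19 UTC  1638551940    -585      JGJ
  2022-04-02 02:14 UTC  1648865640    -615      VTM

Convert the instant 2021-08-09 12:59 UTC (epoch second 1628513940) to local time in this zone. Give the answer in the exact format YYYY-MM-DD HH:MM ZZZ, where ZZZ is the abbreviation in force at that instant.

2021-08-09 02:44 VTM

Query: 2021-08-09 12:59 UTC
Rule 2/4 (VTM, -10:15): 2021-08-09 12:39 UTC ≤ query < 2021-12-03 17:19 UTC
12·60 + 59 - 615 = 164 min
164 = 0·1440 + 164; 164 = 2·60 + 44 → 02:44, same day
→ 2021-08-09 02:44 VTM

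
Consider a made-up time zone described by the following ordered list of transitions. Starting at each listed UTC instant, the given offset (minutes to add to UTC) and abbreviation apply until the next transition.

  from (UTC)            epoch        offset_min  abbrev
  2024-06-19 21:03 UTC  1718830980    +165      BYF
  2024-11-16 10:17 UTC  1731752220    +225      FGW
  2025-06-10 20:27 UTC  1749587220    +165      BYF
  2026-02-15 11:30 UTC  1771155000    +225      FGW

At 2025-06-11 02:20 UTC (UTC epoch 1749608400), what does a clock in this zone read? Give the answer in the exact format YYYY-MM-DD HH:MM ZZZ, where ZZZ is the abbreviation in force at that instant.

2025-06-11 05:05 BYF

Query: 2025-06-11 02:20 UTC
Rule 3/4 (BYF, +02:45): 2025-06-10 20:27 UTC ≤ query < 2026-02-15 11:30 UTC
2·60 + 20 + 165 = 305 min
305 = 0·1440 + 305; 305 = 5·60 + 5 → 05:05, same day
→ 2025-06-11 05:05 BYF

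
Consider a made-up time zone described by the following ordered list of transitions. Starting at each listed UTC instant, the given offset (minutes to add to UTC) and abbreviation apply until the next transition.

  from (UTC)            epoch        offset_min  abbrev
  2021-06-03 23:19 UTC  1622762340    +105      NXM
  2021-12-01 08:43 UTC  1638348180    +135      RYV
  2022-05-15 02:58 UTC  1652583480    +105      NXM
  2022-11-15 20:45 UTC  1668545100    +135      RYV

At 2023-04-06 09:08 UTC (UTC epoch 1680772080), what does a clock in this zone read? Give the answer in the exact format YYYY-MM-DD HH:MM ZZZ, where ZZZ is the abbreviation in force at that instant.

2023-04-06 11:23 RYV

Query: 2023-04-06 09:08 UTC
Rule 4/4 (RYV, +02:15): 2022-11-15 20:45 UTC ≤ query < +∞
9·60 + 8 + 135 = 683 min
683 = 0·1440 + 683; 683 = 11·60 + 23 → 11:23, same day
→ 2023-04-06 11:23 RYV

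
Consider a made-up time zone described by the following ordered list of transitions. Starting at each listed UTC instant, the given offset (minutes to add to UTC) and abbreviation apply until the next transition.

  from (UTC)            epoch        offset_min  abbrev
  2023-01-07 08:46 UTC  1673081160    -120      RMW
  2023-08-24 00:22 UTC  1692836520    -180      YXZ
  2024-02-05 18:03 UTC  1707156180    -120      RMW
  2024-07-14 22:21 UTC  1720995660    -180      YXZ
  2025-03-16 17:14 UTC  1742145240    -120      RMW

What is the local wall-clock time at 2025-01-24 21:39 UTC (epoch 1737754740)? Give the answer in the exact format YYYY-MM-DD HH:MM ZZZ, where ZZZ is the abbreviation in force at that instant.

2025-01-24 18:39 YXZ

Query: 2025-01-24 21:39 UTC
Rule 4/5 (YXZ, -03:00): 2024-07-14 22:21 UTC ≤ query < 2025-03-16 17:14 UTC
21·60 + 39 - 180 = 1119 min
1119 = 0·1440 + 1119; 1119 = 18·60 + 39 → 18:39, same day
→ 2025-01-24 18:39 YXZ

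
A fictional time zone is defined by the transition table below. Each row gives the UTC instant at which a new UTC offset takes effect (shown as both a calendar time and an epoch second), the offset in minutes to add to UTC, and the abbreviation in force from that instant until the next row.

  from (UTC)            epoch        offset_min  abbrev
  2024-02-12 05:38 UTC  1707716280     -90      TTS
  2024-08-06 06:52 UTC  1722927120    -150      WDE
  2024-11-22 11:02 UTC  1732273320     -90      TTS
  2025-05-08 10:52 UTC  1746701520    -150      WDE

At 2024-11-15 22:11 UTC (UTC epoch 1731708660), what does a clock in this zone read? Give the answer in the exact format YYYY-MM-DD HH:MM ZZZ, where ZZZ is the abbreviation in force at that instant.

2024-11-15 19:41 WDE

Query: 2024-11-15 22:11 UTC
Rule 2/4 (WDE, -02:30): 2024-08-06 06:52 UTC ≤ query < 2024-11-22 11:02 UTC
22·60 + 11 - 150 = 1181 min
1181 = 0·1440 + 1181; 1181 = 19·60 + 41 → 19:41, same day
→ 2024-11-15 19:41 WDE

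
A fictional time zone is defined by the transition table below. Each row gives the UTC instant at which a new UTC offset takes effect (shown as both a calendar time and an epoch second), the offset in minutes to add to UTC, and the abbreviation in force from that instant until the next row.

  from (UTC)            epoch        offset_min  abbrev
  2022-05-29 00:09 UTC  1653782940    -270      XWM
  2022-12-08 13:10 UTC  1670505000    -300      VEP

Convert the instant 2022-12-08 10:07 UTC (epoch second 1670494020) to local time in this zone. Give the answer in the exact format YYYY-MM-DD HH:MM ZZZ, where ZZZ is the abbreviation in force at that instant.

2022-12-08 05:37 XWM

Query: 2022-12-08 10:07 UTC
Rule 1/2 (XWM, -04:30): 2022-05-29 00:09 UTC ≤ query < 2022-12-08 13:10 UTC
10·60 + 7 - 270 = 337 min
337 = 0·1440 + 337; 337 = 5·60 + 37 → 05:37, same day
→ 2022-12-08 05:37 XWM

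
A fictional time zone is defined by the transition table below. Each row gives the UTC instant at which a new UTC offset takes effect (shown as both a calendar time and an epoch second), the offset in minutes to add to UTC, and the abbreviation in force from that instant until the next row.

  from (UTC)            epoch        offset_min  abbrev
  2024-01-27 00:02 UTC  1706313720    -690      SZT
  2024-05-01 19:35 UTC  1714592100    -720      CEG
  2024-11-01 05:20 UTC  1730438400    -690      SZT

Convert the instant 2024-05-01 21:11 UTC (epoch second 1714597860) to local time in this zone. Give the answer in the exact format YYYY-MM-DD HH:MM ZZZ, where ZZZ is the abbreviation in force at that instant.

Query: 2024-05-01 21:11 UTC
Rule 2/3 (CEG, -12:00): 2024-05-01 19:35 UTC ≤ query < 2024-11-01 05:20 UTC
21·60 + 11 - 720 = 551 min
551 = 0·1440 + 551; 551 = 9·60 + 11 → 09:11, same day
→ 2024-05-01 09:11 CEG

2024-05-01 09:11 CEG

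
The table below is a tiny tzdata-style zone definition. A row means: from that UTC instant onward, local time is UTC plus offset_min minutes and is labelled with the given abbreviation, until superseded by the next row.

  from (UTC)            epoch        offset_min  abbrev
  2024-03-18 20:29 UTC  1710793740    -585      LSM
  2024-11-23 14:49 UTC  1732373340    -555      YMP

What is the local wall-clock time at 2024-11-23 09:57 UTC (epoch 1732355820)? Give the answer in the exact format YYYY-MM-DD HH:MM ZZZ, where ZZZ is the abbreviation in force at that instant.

2024-11-23 00:12 LSM

Query: 2024-11-23 09:57 UTC
Rule 1/2 (LSM, -09:45): 2024-03-18 20:29 UTC ≤ query < 2024-11-23 14:49 UTC
9·60 + 57 - 585 = 12 min
12 = 0·1440 + 12; 12 = 0·60 + 12 → 00:12, same day
→ 2024-11-23 00:12 LSM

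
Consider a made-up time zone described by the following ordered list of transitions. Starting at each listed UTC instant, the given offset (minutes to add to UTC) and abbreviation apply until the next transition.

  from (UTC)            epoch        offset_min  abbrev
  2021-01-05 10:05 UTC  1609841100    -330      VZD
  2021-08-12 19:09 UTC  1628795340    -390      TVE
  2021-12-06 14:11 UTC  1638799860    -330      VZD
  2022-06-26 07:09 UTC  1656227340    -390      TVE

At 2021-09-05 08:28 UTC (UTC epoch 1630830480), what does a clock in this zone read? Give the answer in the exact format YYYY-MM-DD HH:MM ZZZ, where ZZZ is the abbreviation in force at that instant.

Query: 2021-09-05 08:28 UTC
Rule 2/4 (TVE, -06:30): 2021-08-12 19:09 UTC ≤ query < 2021-12-06 14:11 UTC
8·60 + 28 - 390 = 118 min
118 = 0·1440 + 118; 118 = 1·60 + 58 → 01:58, same day
→ 2021-09-05 01:58 TVE

2021-09-05 01:58 TVE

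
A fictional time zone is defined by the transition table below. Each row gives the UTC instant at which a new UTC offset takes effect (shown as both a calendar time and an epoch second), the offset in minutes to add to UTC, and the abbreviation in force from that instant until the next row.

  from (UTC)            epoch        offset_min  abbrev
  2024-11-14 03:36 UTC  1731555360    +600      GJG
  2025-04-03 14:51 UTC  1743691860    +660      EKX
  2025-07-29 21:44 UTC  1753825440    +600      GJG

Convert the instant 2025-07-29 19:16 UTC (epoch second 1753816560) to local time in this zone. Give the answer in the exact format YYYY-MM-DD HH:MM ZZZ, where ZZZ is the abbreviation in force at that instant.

Query: 2025-07-29 19:16 UTC
Rule 2/3 (EKX, +11:00): 2025-04-03 14:51 UTC ≤ query < 2025-07-29 21:44 UTC
19·60 + 16 + 660 = 1816 min
1816 = 1·1440 + 376; 376 = 6·60 + 16 → 06:16, 2025-07-29 + 1 day = 2025-07-30
→ 2025-07-30 06:16 EKX

2025-07-30 06:16 EKX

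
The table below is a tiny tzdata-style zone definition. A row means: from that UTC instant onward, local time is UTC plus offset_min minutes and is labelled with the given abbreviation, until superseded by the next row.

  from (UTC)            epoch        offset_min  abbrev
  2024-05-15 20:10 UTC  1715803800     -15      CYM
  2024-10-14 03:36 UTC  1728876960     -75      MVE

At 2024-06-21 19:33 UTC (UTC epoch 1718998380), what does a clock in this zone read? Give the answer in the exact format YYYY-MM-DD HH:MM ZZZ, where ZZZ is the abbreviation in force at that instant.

2024-06-21 19:18 CYM

Query: 2024-06-21 19:33 UTC
Rule 1/2 (CYM, -00:15): 2024-05-15 20:10 UTC ≤ query < 2024-10-14 03:36 UTC
19·60 + 33 - 15 = 1158 min
1158 = 0·1440 + 1158; 1158 = 19·60 + 18 → 19:18, same day
→ 2024-06-21 19:18 CYM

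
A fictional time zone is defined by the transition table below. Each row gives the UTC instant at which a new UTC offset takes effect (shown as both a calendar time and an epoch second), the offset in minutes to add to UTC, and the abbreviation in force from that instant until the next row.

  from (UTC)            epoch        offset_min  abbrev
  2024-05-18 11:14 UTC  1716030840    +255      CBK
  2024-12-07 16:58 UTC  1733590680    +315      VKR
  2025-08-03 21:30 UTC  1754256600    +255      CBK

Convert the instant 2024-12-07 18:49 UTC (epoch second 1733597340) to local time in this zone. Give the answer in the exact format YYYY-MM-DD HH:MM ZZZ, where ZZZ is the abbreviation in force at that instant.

2024-12-08 00:04 VKR

Query: 2024-12-07 18:49 UTC
Rule 2/3 (VKR, +05:15): 2024-12-07 16:58 UTC ≤ query < 2025-08-03 21:30 UTC
18·60 + 49 + 315 = 1444 min
1444 = 1·1440 + 4; 4 = 0·60 + 4 → 00:04, 2024-12-07 + 1 day = 2024-12-08
→ 2024-12-08 00:04 VKR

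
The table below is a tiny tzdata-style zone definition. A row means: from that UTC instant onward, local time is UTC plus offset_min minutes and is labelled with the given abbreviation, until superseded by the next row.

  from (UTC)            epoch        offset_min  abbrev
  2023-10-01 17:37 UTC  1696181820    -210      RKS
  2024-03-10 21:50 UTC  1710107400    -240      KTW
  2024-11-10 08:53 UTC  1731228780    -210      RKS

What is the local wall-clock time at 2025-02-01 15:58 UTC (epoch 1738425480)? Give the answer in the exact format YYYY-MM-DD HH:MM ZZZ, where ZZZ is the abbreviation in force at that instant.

Query: 2025-02-01 15:58 UTC
Rule 3/3 (RKS, -03:30): 2024-11-10 08:53 UTC ≤ query < +∞
15·60 + 58 - 210 = 748 min
748 = 0·1440 + 748; 748 = 12·60 + 28 → 12:28, same day
→ 2025-02-01 12:28 RKS

2025-02-01 12:28 RKS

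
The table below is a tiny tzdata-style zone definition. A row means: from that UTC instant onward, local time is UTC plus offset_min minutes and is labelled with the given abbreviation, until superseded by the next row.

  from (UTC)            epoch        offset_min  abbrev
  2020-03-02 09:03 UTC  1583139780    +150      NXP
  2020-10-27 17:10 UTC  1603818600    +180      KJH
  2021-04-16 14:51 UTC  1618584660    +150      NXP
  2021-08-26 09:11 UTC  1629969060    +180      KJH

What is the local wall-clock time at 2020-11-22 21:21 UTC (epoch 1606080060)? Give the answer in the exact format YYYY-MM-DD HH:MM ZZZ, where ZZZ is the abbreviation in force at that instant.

Query: 2020-11-22 21:21 UTC
Rule 2/4 (KJH, +03:00): 2020-10-27 17:10 UTC ≤ query < 2021-04-16 14:51 UTC
21·60 + 21 + 180 = 1461 min
1461 = 1·1440 + 21; 21 = 0·60 + 21 → 00:21, 2020-11-22 + 1 day = 2020-11-23
→ 2020-11-23 00:21 KJH

2020-11-23 00:21 KJH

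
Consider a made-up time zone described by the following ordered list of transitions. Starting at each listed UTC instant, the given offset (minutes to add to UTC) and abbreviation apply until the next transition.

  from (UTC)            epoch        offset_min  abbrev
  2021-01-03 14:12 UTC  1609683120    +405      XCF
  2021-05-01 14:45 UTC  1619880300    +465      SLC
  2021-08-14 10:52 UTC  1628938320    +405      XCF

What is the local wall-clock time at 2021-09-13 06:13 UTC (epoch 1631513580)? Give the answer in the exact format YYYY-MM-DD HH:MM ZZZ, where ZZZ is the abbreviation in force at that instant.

2021-09-13 12:58 XCF

Query: 2021-09-13 06:13 UTC
Rule 3/3 (XCF, +06:45): 2021-08-14 10:52 UTC ≤ query < +∞
6·60 + 13 + 405 = 778 min
778 = 0·1440 + 778; 778 = 12·60 + 58 → 12:58, same day
→ 2021-09-13 12:58 XCF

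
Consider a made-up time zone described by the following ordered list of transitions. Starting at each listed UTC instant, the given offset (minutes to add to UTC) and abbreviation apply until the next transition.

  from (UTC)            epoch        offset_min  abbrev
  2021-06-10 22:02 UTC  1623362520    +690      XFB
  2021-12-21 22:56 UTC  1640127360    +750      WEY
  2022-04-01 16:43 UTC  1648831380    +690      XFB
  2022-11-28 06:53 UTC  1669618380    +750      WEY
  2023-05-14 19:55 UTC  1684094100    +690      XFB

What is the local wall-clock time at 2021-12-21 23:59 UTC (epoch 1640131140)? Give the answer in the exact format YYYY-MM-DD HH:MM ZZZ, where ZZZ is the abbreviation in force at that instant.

2021-12-22 12:29 WEY

Query: 2021-12-21 23:59 UTC
Rule 2/5 (WEY, +12:30): 2021-12-21 22:56 UTC ≤ query < 2022-04-01 16:43 UTC
23·60 + 59 + 750 = 2189 min
2189 = 1·1440 + 749; 749 = 12·60 + 29 → 12:29, 2021-12-21 + 1 day = 2021-12-22
→ 2021-12-22 12:29 WEY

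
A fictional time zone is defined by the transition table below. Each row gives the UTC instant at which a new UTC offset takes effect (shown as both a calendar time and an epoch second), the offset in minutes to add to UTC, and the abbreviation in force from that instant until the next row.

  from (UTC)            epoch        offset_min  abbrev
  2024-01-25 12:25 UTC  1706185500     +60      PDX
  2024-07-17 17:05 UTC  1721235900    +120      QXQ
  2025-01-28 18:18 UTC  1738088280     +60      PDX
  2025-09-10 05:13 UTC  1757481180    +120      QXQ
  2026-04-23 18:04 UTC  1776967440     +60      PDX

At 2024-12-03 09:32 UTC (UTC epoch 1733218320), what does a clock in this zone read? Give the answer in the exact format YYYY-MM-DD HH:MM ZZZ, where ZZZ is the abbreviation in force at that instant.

Query: 2024-12-03 09:32 UTC
Rule 2/5 (QXQ, +02:00): 2024-07-17 17:05 UTC ≤ query < 2025-01-28 18:18 UTC
9·60 + 32 + 120 = 692 min
692 = 0·1440 + 692; 692 = 11·60 + 32 → 11:32, same day
→ 2024-12-03 11:32 QXQ

2024-12-03 11:32 QXQ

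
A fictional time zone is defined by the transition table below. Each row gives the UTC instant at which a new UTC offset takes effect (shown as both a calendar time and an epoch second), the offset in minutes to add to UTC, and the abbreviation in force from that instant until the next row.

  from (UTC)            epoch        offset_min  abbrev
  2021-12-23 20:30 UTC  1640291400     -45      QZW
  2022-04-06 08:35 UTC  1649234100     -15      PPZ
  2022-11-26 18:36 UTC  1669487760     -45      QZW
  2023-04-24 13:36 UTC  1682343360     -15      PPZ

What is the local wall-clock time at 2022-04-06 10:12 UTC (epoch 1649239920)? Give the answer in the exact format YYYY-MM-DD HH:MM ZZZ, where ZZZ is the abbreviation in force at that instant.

2022-04-06 09:57 PPZ

Query: 2022-04-06 10:12 UTC
Rule 2/4 (PPZ, -00:15): 2022-04-06 08:35 UTC ≤ query < 2022-11-26 18:36 UTC
10·60 + 12 - 15 = 597 min
597 = 0·1440 + 597; 597 = 9·60 + 57 → 09:57, same day
→ 2022-04-06 09:57 PPZ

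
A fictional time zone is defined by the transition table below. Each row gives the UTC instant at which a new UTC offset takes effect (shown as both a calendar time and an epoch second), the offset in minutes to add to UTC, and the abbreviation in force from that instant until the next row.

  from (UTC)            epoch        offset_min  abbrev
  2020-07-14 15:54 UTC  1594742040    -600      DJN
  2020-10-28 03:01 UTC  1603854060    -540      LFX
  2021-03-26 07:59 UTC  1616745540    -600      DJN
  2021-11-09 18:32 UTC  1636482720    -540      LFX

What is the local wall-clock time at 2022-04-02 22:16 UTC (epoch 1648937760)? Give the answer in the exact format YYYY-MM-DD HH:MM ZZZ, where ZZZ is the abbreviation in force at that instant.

Query: 2022-04-02 22:16 UTC
Rule 4/4 (LFX, -09:00): 2021-11-09 18:32 UTC ≤ query < +∞
22·60 + 16 - 540 = 796 min
796 = 0·1440 + 796; 796 = 13·60 + 16 → 13:16, same day
→ 2022-04-02 13:16 LFX

2022-04-02 13:16 LFX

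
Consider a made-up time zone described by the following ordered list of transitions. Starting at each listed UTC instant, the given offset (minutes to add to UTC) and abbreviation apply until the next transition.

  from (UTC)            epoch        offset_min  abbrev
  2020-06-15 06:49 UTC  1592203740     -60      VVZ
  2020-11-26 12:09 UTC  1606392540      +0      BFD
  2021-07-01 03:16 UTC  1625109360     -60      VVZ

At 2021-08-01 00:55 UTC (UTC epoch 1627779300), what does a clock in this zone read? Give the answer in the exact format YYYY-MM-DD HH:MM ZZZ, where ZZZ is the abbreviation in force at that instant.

2021-07-31 23:55 VVZ

Query: 2021-08-01 00:55 UTC
Rule 3/3 (VVZ, -01:00): 2021-07-01 03:16 UTC ≤ query < +∞
0·60 + 55 - 60 = -5 min
-5 = -1·1440 + 1435; 1435 = 23·60 + 55 → 23:55, 2021-08-01 - 1 day = 2021-07-31
→ 2021-07-31 23:55 VVZ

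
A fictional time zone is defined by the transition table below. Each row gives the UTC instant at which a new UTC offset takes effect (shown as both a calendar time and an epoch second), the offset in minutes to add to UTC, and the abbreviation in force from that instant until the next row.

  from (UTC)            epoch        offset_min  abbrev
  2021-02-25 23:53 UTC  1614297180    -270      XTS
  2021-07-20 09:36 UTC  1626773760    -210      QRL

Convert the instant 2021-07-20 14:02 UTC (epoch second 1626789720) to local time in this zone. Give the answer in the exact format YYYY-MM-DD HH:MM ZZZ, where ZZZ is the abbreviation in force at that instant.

2021-07-20 10:32 QRL

Query: 2021-07-20 14:02 UTC
Rule 2/2 (QRL, -03:30): 2021-07-20 09:36 UTC ≤ query < +∞
14·60 + 2 - 210 = 632 min
632 = 0·1440 + 632; 632 = 10·60 + 32 → 10:32, same day
→ 2021-07-20 10:32 QRL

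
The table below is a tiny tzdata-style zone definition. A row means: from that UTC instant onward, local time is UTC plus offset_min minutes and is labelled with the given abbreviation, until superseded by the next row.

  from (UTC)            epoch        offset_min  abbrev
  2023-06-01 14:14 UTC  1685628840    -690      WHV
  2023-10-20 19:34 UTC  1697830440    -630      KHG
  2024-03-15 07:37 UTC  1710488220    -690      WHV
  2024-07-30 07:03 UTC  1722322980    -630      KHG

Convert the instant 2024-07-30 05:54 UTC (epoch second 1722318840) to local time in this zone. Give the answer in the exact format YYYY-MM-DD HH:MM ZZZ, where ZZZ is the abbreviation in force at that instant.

2024-07-29 18:24 WHV

Query: 2024-07-30 05:54 UTC
Rule 3/4 (WHV, -11:30): 2024-03-15 07:37 UTC ≤ query < 2024-07-30 07:03 UTC
5·60 + 54 - 690 = -336 min
-336 = -1·1440 + 1104; 1104 = 18·60 + 24 → 18:24, 2024-07-30 - 1 day = 2024-07-29
→ 2024-07-29 18:24 WHV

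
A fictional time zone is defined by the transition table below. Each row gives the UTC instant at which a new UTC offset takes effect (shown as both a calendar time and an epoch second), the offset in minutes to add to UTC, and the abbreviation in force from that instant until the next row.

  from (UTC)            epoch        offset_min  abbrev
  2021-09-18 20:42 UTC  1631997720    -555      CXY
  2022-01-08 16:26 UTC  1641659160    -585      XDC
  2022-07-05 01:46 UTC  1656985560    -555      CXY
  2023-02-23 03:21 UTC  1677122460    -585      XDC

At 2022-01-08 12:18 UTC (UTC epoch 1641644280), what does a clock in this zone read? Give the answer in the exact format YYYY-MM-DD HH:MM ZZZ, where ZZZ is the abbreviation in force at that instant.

2022-01-08 03:03 CXY

Query: 2022-01-08 12:18 UTC
Rule 1/4 (CXY, -09:15): 2021-09-18 20:42 UTC ≤ query < 2022-01-08 16:26 UTC
12·60 + 18 - 555 = 183 min
183 = 0·1440 + 183; 183 = 3·60 + 3 → 03:03, same day
→ 2022-01-08 03:03 CXY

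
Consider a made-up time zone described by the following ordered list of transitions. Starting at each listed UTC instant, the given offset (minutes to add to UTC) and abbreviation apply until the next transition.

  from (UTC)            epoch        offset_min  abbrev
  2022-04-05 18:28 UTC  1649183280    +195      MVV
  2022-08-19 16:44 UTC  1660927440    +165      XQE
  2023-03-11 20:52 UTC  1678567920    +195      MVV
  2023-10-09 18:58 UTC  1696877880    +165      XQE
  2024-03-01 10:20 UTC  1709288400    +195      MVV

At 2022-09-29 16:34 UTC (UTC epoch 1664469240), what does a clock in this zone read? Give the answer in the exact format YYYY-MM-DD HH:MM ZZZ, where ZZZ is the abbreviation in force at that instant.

2022-09-29 19:19 XQE

Query: 2022-09-29 16:34 UTC
Rule 2/5 (XQE, +02:45): 2022-08-19 16:44 UTC ≤ query < 2023-03-11 20:52 UTC
16·60 + 34 + 165 = 1159 min
1159 = 0·1440 + 1159; 1159 = 19·60 + 19 → 19:19, same day
→ 2022-09-29 19:19 XQE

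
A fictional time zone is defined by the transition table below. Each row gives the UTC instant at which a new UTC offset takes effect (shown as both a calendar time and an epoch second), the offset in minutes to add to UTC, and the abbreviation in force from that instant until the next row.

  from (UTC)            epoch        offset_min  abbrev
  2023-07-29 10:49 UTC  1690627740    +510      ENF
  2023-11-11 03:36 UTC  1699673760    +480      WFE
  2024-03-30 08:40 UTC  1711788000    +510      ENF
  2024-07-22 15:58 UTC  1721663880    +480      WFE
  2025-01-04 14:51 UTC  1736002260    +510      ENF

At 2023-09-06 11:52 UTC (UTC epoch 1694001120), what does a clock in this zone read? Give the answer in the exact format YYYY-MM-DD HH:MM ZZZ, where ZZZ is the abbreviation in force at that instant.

2023-09-06 20:22 ENF

Query: 2023-09-06 11:52 UTC
Rule 1/5 (ENF, +08:30): 2023-07-29 10:49 UTC ≤ query < 2023-11-11 03:36 UTC
11·60 + 52 + 510 = 1222 min
1222 = 0·1440 + 1222; 1222 = 20·60 + 22 → 20:22, same day
→ 2023-09-06 20:22 ENF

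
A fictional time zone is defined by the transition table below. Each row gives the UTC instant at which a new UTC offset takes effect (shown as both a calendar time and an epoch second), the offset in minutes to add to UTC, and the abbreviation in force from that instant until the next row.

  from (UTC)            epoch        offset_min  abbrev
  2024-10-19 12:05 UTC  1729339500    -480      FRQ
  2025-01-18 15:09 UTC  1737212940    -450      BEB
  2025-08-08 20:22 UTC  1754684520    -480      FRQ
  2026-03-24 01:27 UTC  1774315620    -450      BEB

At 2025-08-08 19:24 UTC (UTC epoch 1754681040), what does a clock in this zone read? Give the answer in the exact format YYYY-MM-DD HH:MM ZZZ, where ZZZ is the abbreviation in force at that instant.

Query: 2025-08-08 19:24 UTC
Rule 2/4 (BEB, -07:30): 2025-01-18 15:09 UTC ≤ query < 2025-08-08 20:22 UTC
19·60 + 24 - 450 = 714 min
714 = 0·1440 + 714; 714 = 11·60 + 54 → 11:54, same day
→ 2025-08-08 11:54 BEB

2025-08-08 11:54 BEB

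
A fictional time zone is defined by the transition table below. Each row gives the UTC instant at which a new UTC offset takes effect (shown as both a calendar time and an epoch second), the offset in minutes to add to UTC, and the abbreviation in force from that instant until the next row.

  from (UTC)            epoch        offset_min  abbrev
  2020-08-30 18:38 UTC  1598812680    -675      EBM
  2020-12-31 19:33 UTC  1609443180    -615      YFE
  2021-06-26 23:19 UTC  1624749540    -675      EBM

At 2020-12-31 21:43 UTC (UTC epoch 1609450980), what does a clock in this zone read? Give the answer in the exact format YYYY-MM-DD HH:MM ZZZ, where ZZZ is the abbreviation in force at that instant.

Query: 2020-12-31 21:43 UTC
Rule 2/3 (YFE, -10:15): 2020-12-31 19:33 UTC ≤ query < 2021-06-26 23:19 UTC
21·60 + 43 - 615 = 688 min
688 = 0·1440 + 688; 688 = 11·60 + 28 → 11:28, same day
→ 2020-12-31 11:28 YFE

2020-12-31 11:28 YFE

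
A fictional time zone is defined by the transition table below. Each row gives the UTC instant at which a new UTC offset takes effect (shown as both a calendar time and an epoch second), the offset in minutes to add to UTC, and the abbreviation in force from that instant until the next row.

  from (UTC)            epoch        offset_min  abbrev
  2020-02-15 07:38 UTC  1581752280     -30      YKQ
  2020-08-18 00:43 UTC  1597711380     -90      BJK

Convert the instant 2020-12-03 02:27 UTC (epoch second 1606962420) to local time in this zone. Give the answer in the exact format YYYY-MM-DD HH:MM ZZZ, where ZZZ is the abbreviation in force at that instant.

Query: 2020-12-03 02:27 UTC
Rule 2/2 (BJK, -01:30): 2020-08-18 00:43 UTC ≤ query < +∞
2·60 + 27 - 90 = 57 min
57 = 0·1440 + 57; 57 = 0·60 + 57 → 00:57, same day
→ 2020-12-03 00:57 BJK

2020-12-03 00:57 BJK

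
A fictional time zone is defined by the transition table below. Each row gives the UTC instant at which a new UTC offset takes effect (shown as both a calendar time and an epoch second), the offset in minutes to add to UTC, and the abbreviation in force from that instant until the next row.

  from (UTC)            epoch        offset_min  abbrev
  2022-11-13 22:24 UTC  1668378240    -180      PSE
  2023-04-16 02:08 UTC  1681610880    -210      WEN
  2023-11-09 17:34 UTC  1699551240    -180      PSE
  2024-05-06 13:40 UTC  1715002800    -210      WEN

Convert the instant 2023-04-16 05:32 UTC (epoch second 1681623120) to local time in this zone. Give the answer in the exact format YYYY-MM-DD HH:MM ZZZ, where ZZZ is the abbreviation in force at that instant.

2023-04-16 02:02 WEN

Query: 2023-04-16 05:32 UTC
Rule 2/4 (WEN, -03:30): 2023-04-16 02:08 UTC ≤ query < 2023-11-09 17:34 UTC
5·60 + 32 - 210 = 122 min
122 = 0·1440 + 122; 122 = 2·60 + 2 → 02:02, same day
→ 2023-04-16 02:02 WEN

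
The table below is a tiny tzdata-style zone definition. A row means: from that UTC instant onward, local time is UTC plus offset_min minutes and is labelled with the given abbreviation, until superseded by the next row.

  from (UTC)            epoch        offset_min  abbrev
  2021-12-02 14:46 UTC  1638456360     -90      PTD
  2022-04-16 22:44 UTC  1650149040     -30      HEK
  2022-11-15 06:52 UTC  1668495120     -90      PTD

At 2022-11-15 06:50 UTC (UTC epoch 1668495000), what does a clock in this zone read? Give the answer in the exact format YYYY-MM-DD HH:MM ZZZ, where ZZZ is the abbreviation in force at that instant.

2022-11-15 06:20 HEK

Query: 2022-11-15 06:50 UTC
Rule 2/3 (HEK, -00:30): 2022-04-16 22:44 UTC ≤ query < 2022-11-15 06:52 UTC
6·60 + 50 - 30 = 380 min
380 = 0·1440 + 380; 380 = 6·60 + 20 → 06:20, same day
→ 2022-11-15 06:20 HEK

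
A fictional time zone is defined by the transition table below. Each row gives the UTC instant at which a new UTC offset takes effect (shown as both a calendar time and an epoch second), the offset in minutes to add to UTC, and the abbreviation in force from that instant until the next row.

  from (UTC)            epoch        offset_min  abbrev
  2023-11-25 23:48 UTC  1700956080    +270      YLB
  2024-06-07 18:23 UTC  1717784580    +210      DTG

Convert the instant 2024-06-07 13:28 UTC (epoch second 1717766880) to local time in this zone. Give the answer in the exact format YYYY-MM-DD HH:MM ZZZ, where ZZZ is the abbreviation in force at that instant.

2024-06-07 17:58 YLB

Query: 2024-06-07 13:28 UTC
Rule 1/2 (YLB, +04:30): 2023-11-25 23:48 UTC ≤ query < 2024-06-07 18:23 UTC
13·60 + 28 + 270 = 1078 min
1078 = 0·1440 + 1078; 1078 = 17·60 + 58 → 17:58, same day
→ 2024-06-07 17:58 YLB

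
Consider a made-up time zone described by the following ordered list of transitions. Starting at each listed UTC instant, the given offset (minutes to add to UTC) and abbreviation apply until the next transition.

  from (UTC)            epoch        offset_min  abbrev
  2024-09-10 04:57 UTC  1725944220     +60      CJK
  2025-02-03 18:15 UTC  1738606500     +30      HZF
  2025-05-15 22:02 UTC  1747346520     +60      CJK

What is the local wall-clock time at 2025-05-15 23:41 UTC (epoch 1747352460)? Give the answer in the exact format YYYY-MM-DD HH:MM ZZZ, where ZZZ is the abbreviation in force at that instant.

Query: 2025-05-15 23:41 UTC
Rule 3/3 (CJK, +01:00): 2025-05-15 22:02 UTC ≤ query < +∞
23·60 + 41 + 60 = 1481 min
1481 = 1·1440 + 41; 41 = 0·60 + 41 → 00:41, 2025-05-15 + 1 day = 2025-05-16
→ 2025-05-16 00:41 CJK

2025-05-16 00:41 CJK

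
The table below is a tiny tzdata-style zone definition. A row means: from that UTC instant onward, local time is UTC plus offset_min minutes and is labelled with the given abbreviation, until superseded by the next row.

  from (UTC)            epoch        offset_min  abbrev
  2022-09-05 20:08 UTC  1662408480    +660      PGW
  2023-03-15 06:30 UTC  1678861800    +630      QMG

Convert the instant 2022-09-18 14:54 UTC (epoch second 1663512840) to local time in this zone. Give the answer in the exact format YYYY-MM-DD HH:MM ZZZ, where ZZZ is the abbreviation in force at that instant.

Query: 2022-09-18 14:54 UTC
Rule 1/2 (PGW, +11:00): 2022-09-05 20:08 UTC ≤ query < 2023-03-15 06:30 UTC
14·60 + 54 + 660 = 1554 min
1554 = 1·1440 + 114; 114 = 1·60 + 54 → 01:54, 2022-09-18 + 1 day = 2022-09-19
→ 2022-09-19 01:54 PGW

2022-09-19 01:54 PGW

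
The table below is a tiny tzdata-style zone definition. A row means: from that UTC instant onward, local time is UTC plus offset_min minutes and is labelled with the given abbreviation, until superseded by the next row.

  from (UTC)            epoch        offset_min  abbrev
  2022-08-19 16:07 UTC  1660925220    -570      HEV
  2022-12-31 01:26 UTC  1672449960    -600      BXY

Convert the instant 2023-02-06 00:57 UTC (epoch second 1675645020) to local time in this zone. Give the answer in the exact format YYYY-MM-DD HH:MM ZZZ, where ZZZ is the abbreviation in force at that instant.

2023-02-05 14:57 BXY

Query: 2023-02-06 00:57 UTC
Rule 2/2 (BXY, -10:00): 2022-12-31 01:26 UTC ≤ query < +∞
0·60 + 57 - 600 = -543 min
-543 = -1·1440 + 897; 897 = 14·60 + 57 → 14:57, 2023-02-06 - 1 day = 2023-02-05
→ 2023-02-05 14:57 BXY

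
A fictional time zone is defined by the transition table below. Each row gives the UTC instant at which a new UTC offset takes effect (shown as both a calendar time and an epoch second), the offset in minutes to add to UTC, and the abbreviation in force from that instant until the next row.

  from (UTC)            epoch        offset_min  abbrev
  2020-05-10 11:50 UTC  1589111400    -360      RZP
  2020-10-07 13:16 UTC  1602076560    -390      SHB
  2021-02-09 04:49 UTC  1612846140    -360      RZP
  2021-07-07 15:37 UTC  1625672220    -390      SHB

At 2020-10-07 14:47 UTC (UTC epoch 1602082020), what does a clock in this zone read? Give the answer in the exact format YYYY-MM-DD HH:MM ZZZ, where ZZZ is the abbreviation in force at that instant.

2020-10-07 08:17 SHB

Query: 2020-10-07 14:47 UTC
Rule 2/4 (SHB, -06:30): 2020-10-07 13:16 UTC ≤ query < 2021-02-09 04:49 UTC
14·60 + 47 - 390 = 497 min
497 = 0·1440 + 497; 497 = 8·60 + 17 → 08:17, same day
→ 2020-10-07 08:17 SHB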